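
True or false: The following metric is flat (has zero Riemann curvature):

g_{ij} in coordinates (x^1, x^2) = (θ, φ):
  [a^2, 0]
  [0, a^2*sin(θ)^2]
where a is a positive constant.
Non-zero Christoffel symbols:
Γ^θ_{φ φ} = -sin(2*θ)/2
Γ^φ_{θ φ} = 1/tan(θ)
Ricci tensor: R_{θθ} = 1, R_{θφ} = 0, R_{φφ} = sin(θ)^2
The Ricci tensor is non-zero, so the Riemann tensor is non-zero: not flat.
False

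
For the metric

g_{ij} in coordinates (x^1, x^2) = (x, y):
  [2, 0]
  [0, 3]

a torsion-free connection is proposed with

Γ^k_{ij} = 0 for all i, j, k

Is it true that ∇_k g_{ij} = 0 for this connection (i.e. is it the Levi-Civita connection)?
Using ∇_k g_{ij} = ∂_k g_{ij} - Γ^m_{ki} g_{mj} - Γ^m_{kj} g_{im}:
e.g. ∇_y g_{xy} = (0) - (0) - (0) = 0
Every component ∇_k g_{ij} vanishes: the connection is metric compatible.
Yes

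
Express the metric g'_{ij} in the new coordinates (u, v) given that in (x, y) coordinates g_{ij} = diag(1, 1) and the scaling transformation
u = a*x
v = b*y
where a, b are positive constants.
Invert the transformation: x = u/a, y = v/b
g'_{ij} = (∂x^k/∂x'^i)(∂x^l/∂x'^j) g_{kl}; with g_{kl} = δ_{kl} this is Σ_k (∂x^k/∂x'^i)(∂x^k/∂x'^j).
Jacobian: ∂x/∂u = 1/a, ∂x/∂v = 0, ∂y/∂u = 0, ∂y/∂v = 1/b
g'_{uu} = (1/a)(1/a) + (0)(0) = 1/a^2
g'_{uv} = (1/a)(0) + (0)(1/b) = 0
g'_{vv} = (0)(0) + (1/b)(1/b) = 1/b^2
g'_{ij} = diag(1/a^2, 1/b^2)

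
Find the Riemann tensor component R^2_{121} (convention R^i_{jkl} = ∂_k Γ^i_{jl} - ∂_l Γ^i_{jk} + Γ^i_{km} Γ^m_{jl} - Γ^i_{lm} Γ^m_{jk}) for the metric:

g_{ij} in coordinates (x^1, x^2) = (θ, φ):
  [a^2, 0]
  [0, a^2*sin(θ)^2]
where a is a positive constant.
Non-zero Christoffel symbols (Γ^k_{ij} = Γ^k_{ji}):
Γ^θ_{φ φ} = -sin(2*θ)/2
Γ^φ_{θ φ} = 1/tan(θ)
R^φ_{θ φ θ} = ∂_φ Γ^φ_{θ θ} - ∂_θ Γ^φ_{θ φ} + Γ^φ_{φ m} Γ^m_{θ θ} - Γ^φ_{θ m} Γ^m_{θ φ}
  = (0) - (-1/sin(θ)^2) + (0) - (1/tan(θ)^2) = 1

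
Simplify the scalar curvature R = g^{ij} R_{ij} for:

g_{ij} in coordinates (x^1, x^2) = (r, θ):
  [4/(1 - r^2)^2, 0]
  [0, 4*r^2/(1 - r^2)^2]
Non-zero Christoffel symbols (Γ^k_{ij} = Γ^k_{ji}):
Γ^r_{r r} = 2*r/(1 - r^2)
Γ^r_{θ θ} = (r^3 + r)/(r^2 - 1)
Γ^θ_{r θ} = (-r^2 - 1)/(r^3 - r)
Ricci tensor (R_{ij} = R^k_{ikj}): R_{rr} = -4/(r^2 - 1)^2, R_{rθ} = 0, R_{θθ} = -4*r^2/(r^2 - 1)^2
Inverse metric: g^{rr} = (1 - r^2)^2/4, g^{θθ} = (1 - r^2)^2/(4*r^2)
R = g^{ij} R_{ij} = ((1 - r^2)^2/4)(-4/(r^2 - 1)^2) + ((1 - r^2)^2/(4*r^2))(-4*r^2/(r^2 - 1)^2) = -2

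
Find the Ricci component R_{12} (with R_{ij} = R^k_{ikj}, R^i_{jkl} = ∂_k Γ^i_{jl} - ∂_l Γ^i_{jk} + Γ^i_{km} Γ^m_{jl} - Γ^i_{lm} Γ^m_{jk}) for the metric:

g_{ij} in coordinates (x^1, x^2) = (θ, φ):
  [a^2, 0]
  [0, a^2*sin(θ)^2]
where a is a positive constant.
Non-zero Christoffel symbols (Γ^k_{ij} = Γ^k_{ji}):
Γ^θ_{φ φ} = -sin(2*θ)/2
Γ^φ_{θ φ} = 1/tan(θ)
R^θ_{θ θ φ} = 0 (a repeated index in an antisymmetric pair)
R^φ_{θ φ φ} = 0 (a repeated index in an antisymmetric pair)
R_{θφ} = R^θ_{θ θ φ} + R^φ_{θ φ φ} = (0) + (0) = 0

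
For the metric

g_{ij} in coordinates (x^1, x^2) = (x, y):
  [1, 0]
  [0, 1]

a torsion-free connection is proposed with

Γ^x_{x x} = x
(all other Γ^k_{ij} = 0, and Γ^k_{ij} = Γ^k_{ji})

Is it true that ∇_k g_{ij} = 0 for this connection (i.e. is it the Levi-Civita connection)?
Using ∇_k g_{ij} = ∂_k g_{ij} - Γ^m_{ki} g_{mj} - Γ^m_{kj} g_{im}:
∇_x g_{xx} = (0) - (x) - (x) = -2*x ≠ 0
So the connection is not metric compatible (it is not the Levi-Civita connection).
No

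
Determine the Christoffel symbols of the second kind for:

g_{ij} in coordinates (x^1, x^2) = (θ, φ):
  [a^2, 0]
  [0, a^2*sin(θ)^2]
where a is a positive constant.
Using Γ^k_{ij} = (1/2) g^{km} (∂_i g_{mj} + ∂_j g_{mi} - ∂_m g_{ij}); the metric is diagonal, so only the m = k term contributes.
Non-zero symbols (using the symmetry Γ^k_{ij} = Γ^k_{ji}):
Γ^θ_{φ φ} = (1/2) g^{θθ} (∂_φ g_{θφ} + ∂_φ g_{θφ} - ∂_θ g_{φφ}) = (1/2)(1/a^2)((0) + (0) - (a^2*sin(2*θ))) = -sin(2*θ)/2
Γ^φ_{θ φ} = (1/2) g^{φφ} (∂_θ g_{φφ} + ∂_φ g_{φθ} - ∂_φ g_{θφ}) = (1/2)(1/(a^2*sin(θ)^2))((a^2*sin(2*θ)) + (0) - (0)) = 1/tan(θ)
All other Christoffel symbols are zero.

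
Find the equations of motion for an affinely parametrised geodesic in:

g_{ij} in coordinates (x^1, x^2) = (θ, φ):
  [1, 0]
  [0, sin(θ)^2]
Geodesic equation: d^2x^k/dλ^2 + Γ^k_{ij} (dx^i/dλ)(dx^j/dλ) = 0.
Non-zero Christoffel symbols:
Γ^θ_{φ φ} = -sin(2*θ)/2
Γ^φ_{θ φ} = 1/tan(θ)
Substituting (the symmetric pair Γ^k_{ij}, Γ^k_{ji} combines into a factor 2):
d^2θ/dλ^2 - (sin(2*θ)/2) (dφ/dλ)^2 = 0
d^2φ/dλ^2 + (2/tan(θ)) (dθ/dλ)(dφ/dλ) = 0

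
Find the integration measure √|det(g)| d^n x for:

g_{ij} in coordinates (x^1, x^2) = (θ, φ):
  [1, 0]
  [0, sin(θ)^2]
det(g) = sin(θ)^2
√|det(g)| = sin(θ) (taking 0 < θ < π so that |sin(θ)| = sin(θ))
Volume element: dV = sin(θ) dθ dφ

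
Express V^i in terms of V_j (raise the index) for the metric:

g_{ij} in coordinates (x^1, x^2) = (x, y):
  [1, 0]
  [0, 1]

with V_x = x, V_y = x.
Inverse metric (diagonal): g^{xx} = 1, g^{yy} = 1
V^i = g^{ij} V_j:
V^x = (1)(x) + (0)(x) = x
V^y = (0)(x) + (1)(x) = x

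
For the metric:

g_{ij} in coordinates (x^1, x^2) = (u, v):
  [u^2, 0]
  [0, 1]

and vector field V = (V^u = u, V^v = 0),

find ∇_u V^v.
Non-zero Christoffel symbols:
Γ^u_{u u} = 1/u
∇_u V^v = ∂_u V^v + Γ^v_{u j} V^j
  = (0) + (0)(u) + (0)(0)
  = 0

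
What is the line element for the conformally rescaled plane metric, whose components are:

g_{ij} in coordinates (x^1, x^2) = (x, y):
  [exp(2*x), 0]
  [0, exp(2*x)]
ds^2 = g_{ij} dx^i dx^j; only the non-zero components contribute.
ds^2 = exp(2*x) dx^2 + exp(2*x) dy^2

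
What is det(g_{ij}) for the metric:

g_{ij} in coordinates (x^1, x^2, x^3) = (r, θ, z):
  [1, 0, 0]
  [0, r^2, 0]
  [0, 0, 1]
Diagonal metric: det(g) = g_{11}·g_{22}·g_{33}
= (1)·(r^2)·(1)
det(g) = r^2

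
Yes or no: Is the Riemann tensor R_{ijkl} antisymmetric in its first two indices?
R_{ijkl} = -R_{jikl} (follows from metric compatibility).
Yes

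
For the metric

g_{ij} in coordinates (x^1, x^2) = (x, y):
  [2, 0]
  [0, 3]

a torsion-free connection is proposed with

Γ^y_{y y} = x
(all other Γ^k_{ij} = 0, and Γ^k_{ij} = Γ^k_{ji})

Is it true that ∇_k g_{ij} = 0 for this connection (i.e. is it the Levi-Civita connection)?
Using ∇_k g_{ij} = ∂_k g_{ij} - Γ^m_{ki} g_{mj} - Γ^m_{kj} g_{im}:
∇_y g_{yy} = (0) - (3*x) - (3*x) = -6*x ≠ 0
So the connection is not metric compatible (it is not the Levi-Civita connection).
No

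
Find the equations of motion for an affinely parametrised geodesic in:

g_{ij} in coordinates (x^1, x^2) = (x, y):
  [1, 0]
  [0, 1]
Geodesic equation: d^2x^k/dλ^2 + Γ^k_{ij} (dx^i/dλ)(dx^j/dλ) = 0.
All Christoffel symbols vanish, so the geodesics are straight lines:
d^2x/dλ^2 = 0
d^2y/dλ^2 = 0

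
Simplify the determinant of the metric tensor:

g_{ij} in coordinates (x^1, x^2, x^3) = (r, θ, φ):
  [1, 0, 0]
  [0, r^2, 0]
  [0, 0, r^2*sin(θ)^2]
Diagonal metric: det(g) = g_{11}·g_{22}·g_{33}
= (1)·(r^2)·(r^2*sin(θ)^2)
det(g) = r^4*sin(θ)^2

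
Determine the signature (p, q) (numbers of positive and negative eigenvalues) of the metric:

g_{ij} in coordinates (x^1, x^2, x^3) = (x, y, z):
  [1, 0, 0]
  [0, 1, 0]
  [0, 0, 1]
The metric is diagonal, so its eigenvalues are the diagonal entries: 1, 1, 1 (at a generic point, where coordinate-dependent entries are positive).
3 positive, 0 negative.
(3, 0) - Riemannian (positive definite)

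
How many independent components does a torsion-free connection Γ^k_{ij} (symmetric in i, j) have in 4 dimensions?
Γ^k_{ij} has n choices for the upper index and n(n+1)/2 independent symmetric lower index pairs.
Total = 4 × 4×5/2 = 4 × 10 = 40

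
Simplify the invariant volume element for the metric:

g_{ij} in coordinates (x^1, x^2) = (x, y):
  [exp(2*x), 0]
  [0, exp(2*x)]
det(g) = exp(4*x)
√|det(g)| = exp(2*x)
Volume element: dV = exp(2*x) dx dy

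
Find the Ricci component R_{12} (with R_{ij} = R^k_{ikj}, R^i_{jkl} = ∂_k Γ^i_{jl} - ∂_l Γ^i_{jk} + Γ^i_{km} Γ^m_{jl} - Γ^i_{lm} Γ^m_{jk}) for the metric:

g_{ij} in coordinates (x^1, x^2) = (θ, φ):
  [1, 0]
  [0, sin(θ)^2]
Non-zero Christoffel symbols (Γ^k_{ij} = Γ^k_{ji}):
Γ^θ_{φ φ} = -sin(2*θ)/2
Γ^φ_{θ φ} = 1/tan(θ)
R^θ_{θ θ φ} = 0 (a repeated index in an antisymmetric pair)
R^φ_{θ φ φ} = 0 (a repeated index in an antisymmetric pair)
R_{θφ} = R^θ_{θ θ φ} + R^φ_{θ φ φ} = (0) + (0) = 0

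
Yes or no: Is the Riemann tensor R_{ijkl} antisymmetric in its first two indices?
R_{ijkl} = -R_{jikl} (follows from metric compatibility).
Yes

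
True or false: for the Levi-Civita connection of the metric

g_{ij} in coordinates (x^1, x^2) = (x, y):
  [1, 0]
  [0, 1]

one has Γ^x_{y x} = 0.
Γ^x_{y x} = (1/2) g^{xx} (∂_y g_{xx} + ∂_x g_{xy} - ∂_x g_{yx}) = (1/2)(1)((0) + (0) - (0)) = 0
This equals the proposed value 0.
True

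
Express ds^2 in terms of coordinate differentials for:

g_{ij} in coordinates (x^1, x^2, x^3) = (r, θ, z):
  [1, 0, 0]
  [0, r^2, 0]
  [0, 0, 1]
ds^2 = g_{ij} dx^i dx^j; only the non-zero components contribute.
ds^2 = dr^2 + r^2 dθ^2 + dz^2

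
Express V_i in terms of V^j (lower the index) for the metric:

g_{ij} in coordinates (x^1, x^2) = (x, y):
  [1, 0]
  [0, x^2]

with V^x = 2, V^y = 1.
V_i = g_{ij} V^j:
V_x = (1)(2) + (0)(1) = 2
V_y = (0)(2) + (x^2)(1) = x^2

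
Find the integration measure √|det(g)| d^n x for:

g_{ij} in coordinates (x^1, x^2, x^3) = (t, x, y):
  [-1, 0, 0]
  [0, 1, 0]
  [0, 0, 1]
det(g) = -1
√|det(g)| = 1
Volume element: dV = 1 dt dx dy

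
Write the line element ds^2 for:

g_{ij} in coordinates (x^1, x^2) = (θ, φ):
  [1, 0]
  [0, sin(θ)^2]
ds^2 = g_{ij} dx^i dx^j; only the non-zero components contribute.
ds^2 = dθ^2 + sin(θ)^2 dφ^2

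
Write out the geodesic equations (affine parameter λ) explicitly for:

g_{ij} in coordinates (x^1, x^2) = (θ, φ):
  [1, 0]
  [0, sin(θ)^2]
Geodesic equation: d^2x^k/dλ^2 + Γ^k_{ij} (dx^i/dλ)(dx^j/dλ) = 0.
Non-zero Christoffel symbols:
Γ^θ_{φ φ} = -sin(2*θ)/2
Γ^φ_{θ φ} = 1/tan(θ)
Substituting (the symmetric pair Γ^k_{ij}, Γ^k_{ji} combines into a factor 2):
d^2θ/dλ^2 - (sin(2*θ)/2) (dφ/dλ)^2 = 0
d^2φ/dλ^2 + (2/tan(θ)) (dθ/dλ)(dφ/dλ) = 0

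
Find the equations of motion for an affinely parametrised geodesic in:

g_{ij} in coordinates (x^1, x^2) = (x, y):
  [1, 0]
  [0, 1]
Geodesic equation: d^2x^k/dλ^2 + Γ^k_{ij} (dx^i/dλ)(dx^j/dλ) = 0.
All Christoffel symbols vanish, so the geodesics are straight lines:
d^2x/dλ^2 = 0
d^2y/dλ^2 = 0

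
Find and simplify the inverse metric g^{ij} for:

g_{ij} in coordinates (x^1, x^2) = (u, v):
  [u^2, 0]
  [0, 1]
The metric is diagonal, so g^{ij} is diagonal with entries 1/g_{ii}: diag(1/(u^2), 1).
g^{ij}:
  [1/u^2, 0]
  [0, 1]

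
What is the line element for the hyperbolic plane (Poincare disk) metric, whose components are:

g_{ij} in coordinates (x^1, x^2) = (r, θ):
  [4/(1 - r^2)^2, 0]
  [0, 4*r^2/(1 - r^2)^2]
ds^2 = g_{ij} dx^i dx^j; only the non-zero components contribute.
ds^2 = (4/(1 - r^2)^2) dr^2 + (4*r^2/(1 - r^2)^2) dθ^2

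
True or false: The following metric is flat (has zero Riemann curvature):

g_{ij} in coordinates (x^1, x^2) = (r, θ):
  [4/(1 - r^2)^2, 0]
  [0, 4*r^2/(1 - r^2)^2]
Non-zero Christoffel symbols:
Γ^r_{r r} = 2*r/(1 - r^2)
Γ^r_{θ θ} = (r^3 + r)/(r^2 - 1)
Γ^θ_{r θ} = (-r^2 - 1)/(r^3 - r)
Ricci tensor: R_{rr} = -4/(r^2 - 1)^2, R_{rθ} = 0, R_{θθ} = -4*r^2/(r^2 - 1)^2
The Ricci tensor is non-zero, so the Riemann tensor is non-zero: not flat.
False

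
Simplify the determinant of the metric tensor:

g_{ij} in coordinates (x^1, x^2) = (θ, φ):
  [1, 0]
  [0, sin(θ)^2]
For a 2×2 metric: det(g) = g_{11}·g_{22} - g_{12}·g_{21}
= (1)·(sin(θ)^2) - (0)·(0)
= sin(θ)^2 - 0
det(g) = sin(θ)^2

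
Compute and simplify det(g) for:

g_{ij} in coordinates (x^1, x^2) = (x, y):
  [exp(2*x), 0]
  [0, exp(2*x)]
For a 2×2 metric: det(g) = g_{11}·g_{22} - g_{12}·g_{21}
= (exp(2*x))·(exp(2*x)) - (0)·(0)
= exp(4*x) - 0
det(g) = exp(4*x)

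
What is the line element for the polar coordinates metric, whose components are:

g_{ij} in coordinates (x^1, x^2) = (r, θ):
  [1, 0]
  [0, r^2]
ds^2 = g_{ij} dx^i dx^j; only the non-zero components contribute.
ds^2 = dr^2 + r^2 dθ^2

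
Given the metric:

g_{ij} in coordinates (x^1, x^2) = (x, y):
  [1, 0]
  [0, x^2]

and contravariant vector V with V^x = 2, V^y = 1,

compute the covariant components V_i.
V_i = g_{ij} V^j:
V_x = (1)(2) + (0)(1) = 2
V_y = (0)(2) + (x^2)(1) = x^2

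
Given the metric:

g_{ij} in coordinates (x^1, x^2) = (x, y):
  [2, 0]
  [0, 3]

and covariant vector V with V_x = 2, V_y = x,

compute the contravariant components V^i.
Inverse metric (diagonal): g^{xx} = 1/2, g^{yy} = 1/3
V^i = g^{ij} V_j:
V^x = (1/2)(2) + (0)(x) = 1
V^y = (0)(2) + (1/3)(x) = x/3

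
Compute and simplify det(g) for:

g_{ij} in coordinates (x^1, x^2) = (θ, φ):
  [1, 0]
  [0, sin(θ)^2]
For a 2×2 metric: det(g) = g_{11}·g_{22} - g_{12}·g_{21}
= (1)·(sin(θ)^2) - (0)·(0)
= sin(θ)^2 - 0
det(g) = sin(θ)^2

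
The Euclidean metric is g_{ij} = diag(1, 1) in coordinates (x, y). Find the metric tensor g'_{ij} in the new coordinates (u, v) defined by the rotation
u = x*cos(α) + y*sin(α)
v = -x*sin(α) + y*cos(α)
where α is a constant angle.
Invert the transformation: x = u*cos(α) - v*sin(α), y = u*sin(α) + v*cos(α)
g'_{ij} = (∂x^k/∂x'^i)(∂x^l/∂x'^j) g_{kl}; with g_{kl} = δ_{kl} this is Σ_k (∂x^k/∂x'^i)(∂x^k/∂x'^j).
Jacobian: ∂x/∂u = cos(α), ∂x/∂v = -sin(α), ∂y/∂u = sin(α), ∂y/∂v = cos(α)
g'_{uu} = (cos(α))(cos(α)) + (sin(α))(sin(α)) = 1
g'_{uv} = (cos(α))(-sin(α)) + (sin(α))(cos(α)) = 0
g'_{vv} = (-sin(α))(-sin(α)) + (cos(α))(cos(α)) = 1
g'_{ij} = diag(1, 1)
The Euclidean metric is invariant under rotations.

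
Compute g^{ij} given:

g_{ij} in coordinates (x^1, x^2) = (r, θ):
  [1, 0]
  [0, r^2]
The metric is diagonal, so g^{ij} is diagonal with entries 1/g_{ii}: diag(1, 1/(r^2)).
g^{ij}:
  [1, 0]
  [0, 1/r^2]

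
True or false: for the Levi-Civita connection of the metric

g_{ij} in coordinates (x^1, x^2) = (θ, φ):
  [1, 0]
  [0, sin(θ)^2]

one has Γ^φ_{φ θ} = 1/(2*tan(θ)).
Γ^φ_{φ θ} = (1/2) g^{φφ} (∂_φ g_{φθ} + ∂_θ g_{φφ} - ∂_φ g_{φθ}) = (1/2)(1/sin(θ)^2)((0) + (sin(2*θ)) - (0)) = 1/tan(θ)
This differs from the proposed value 1/(2*tan(θ)).
False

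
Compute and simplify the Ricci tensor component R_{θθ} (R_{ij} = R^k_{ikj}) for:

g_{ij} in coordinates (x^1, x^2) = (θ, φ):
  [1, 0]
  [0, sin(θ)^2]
Non-zero Christoffel symbols (Γ^k_{ij} = Γ^k_{ji}):
Γ^θ_{φ φ} = -sin(2*θ)/2
Γ^φ_{θ φ} = 1/tan(θ)
R^θ_{θ θ θ} = 0 (a repeated index in an antisymmetric pair)
R^φ_{θ φ θ} = ∂_φ Γ^φ_{θ θ} - ∂_θ Γ^φ_{θ φ} + Γ^φ_{φ m} Γ^m_{θ θ} - Γ^φ_{θ m} Γ^m_{θ φ}
  = (0) - (-1/sin(θ)^2) + (0) - (1/tan(θ)^2) = 1
R_{θθ} = R^θ_{θ θ θ} + R^φ_{θ φ θ} = (0) + (1) = 1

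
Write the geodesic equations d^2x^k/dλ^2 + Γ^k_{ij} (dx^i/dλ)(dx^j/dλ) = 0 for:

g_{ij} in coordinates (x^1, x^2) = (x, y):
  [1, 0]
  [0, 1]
Geodesic equation: d^2x^k/dλ^2 + Γ^k_{ij} (dx^i/dλ)(dx^j/dλ) = 0.
All Christoffel symbols vanish, so the geodesics are straight lines:
d^2x/dλ^2 = 0
d^2y/dλ^2 = 0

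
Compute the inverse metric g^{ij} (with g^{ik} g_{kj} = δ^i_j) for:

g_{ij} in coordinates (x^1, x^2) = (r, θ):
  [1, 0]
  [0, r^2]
The metric is diagonal, so g^{ij} is diagonal with entries 1/g_{ii}: diag(1, 1/(r^2)).
g^{ij}:
  [1, 0]
  [0, 1/r^2]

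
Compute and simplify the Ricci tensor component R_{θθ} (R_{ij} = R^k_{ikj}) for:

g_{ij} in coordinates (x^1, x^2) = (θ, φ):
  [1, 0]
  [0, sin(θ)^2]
Non-zero Christoffel symbols (Γ^k_{ij} = Γ^k_{ji}):
Γ^θ_{φ φ} = -sin(2*θ)/2
Γ^φ_{θ φ} = 1/tan(θ)
R^θ_{θ θ θ} = 0 (a repeated index in an antisymmetric pair)
R^φ_{θ φ θ} = ∂_φ Γ^φ_{θ θ} - ∂_θ Γ^φ_{θ φ} + Γ^φ_{φ m} Γ^m_{θ θ} - Γ^φ_{θ m} Γ^m_{θ φ}
  = (0) - (-1/sin(θ)^2) + (0) - (1/tan(θ)^2) = 1
R_{θθ} = R^θ_{θ θ θ} + R^φ_{θ φ θ} = (0) + (1) = 1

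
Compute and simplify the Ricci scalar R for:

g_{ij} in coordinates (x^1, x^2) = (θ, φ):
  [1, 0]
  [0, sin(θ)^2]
Non-zero Christoffel symbols (Γ^k_{ij} = Γ^k_{ji}):
Γ^θ_{φ φ} = -sin(2*θ)/2
Γ^φ_{θ φ} = 1/tan(θ)
Ricci tensor (R_{ij} = R^k_{ikj}): R_{θθ} = 1, R_{θφ} = 0, R_{φφ} = sin(θ)^2
Inverse metric: g^{θθ} = 1, g^{φφ} = 1/sin(θ)^2
R = g^{ij} R_{ij} = (1)(1) + (1/sin(θ)^2)(sin(θ)^2) = 2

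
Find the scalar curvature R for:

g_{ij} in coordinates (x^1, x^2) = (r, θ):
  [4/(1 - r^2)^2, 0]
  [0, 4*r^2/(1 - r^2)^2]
Non-zero Christoffel symbols (Γ^k_{ij} = Γ^k_{ji}):
Γ^r_{r r} = 2*r/(1 - r^2)
Γ^r_{θ θ} = (r^3 + r)/(r^2 - 1)
Γ^θ_{r θ} = (-r^2 - 1)/(r^3 - r)
Ricci tensor (R_{ij} = R^k_{ikj}): R_{rr} = -4/(r^2 - 1)^2, R_{rθ} = 0, R_{θθ} = -4*r^2/(r^2 - 1)^2
Inverse metric: g^{rr} = (1 - r^2)^2/4, g^{θθ} = (1 - r^2)^2/(4*r^2)
R = g^{ij} R_{ij} = ((1 - r^2)^2/4)(-4/(r^2 - 1)^2) + ((1 - r^2)^2/(4*r^2))(-4*r^2/(r^2 - 1)^2) = -2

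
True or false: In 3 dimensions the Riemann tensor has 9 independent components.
n^2(n^2-1)/12 = 9·8/12 = 6 independent components for n = 3.
False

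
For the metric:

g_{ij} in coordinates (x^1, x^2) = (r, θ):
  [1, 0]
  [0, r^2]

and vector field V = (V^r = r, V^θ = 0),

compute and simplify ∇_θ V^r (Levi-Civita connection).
Non-zero Christoffel symbols:
Γ^r_{θ θ} = -r
Γ^θ_{r θ} = 1/r
∇_θ V^r = ∂_θ V^r + Γ^r_{θ j} V^j
  = (0) + (0)(r) + (-r)(0)
  = 0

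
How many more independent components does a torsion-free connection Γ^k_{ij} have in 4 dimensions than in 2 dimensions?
Independent components in n dimensions: n × n(n+1)/2 = n^2(n+1)/2.
4D: 4 × 10 = 40
2D: 2 × 3 = 6
Difference = 40 - 6 = 34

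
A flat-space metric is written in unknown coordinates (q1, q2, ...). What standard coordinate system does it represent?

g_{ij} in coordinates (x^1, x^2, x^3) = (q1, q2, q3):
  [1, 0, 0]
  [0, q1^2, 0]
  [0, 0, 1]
The line element ds^2 = dq1^2 + q1^2 dq2^2 + dq3^2 is dr^2 + r^2 dθ^2 + dz^2 with q1 = r, q2 = θ, q3 = z.
cylindrical coordinates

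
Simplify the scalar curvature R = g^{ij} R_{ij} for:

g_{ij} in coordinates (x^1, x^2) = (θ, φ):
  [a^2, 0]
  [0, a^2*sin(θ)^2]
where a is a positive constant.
Non-zero Christoffel symbols (Γ^k_{ij} = Γ^k_{ji}):
Γ^θ_{φ φ} = -sin(2*θ)/2
Γ^φ_{θ φ} = 1/tan(θ)
Ricci tensor (R_{ij} = R^k_{ikj}): R_{θθ} = 1, R_{θφ} = 0, R_{φφ} = sin(θ)^2
Inverse metric: g^{θθ} = 1/a^2, g^{φφ} = 1/(a^2*sin(θ)^2)
R = g^{ij} R_{ij} = (1/a^2)(1) + (1/(a^2*sin(θ)^2))(sin(θ)^2) = 2/a^2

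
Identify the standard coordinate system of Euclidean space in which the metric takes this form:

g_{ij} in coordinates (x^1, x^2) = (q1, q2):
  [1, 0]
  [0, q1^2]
The line element ds^2 = dq1^2 + q1^2 dq2^2 is dr^2 + r^2 dθ^2 with q1 = r, q2 = θ.
polar coordinates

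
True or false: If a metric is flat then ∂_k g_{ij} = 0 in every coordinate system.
Flatness means R^i_{jkl} = 0; the components can still vary, e.g. the flat plane in polar coordinates has g_{θθ} = r^2.
False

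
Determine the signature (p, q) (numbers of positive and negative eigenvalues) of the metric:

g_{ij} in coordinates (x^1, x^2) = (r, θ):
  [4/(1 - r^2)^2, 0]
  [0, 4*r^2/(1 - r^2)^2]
The metric is diagonal, so its eigenvalues are the diagonal entries: 4/(1 - r^2)^2, 4*r^2/(1 - r^2)^2 (at a generic point, where coordinate-dependent entries are positive).
2 positive, 0 negative.
(2, 0) - Riemannian (positive definite)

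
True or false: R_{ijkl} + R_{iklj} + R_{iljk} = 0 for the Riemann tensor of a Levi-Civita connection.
This is the first (algebraic) Bianchi identity.
True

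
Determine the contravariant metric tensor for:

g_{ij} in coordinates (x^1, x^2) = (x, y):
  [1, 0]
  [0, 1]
The metric is diagonal, so g^{ij} is diagonal with entries 1/g_{ii}: diag(1, 1).
g^{ij}:
  [1, 0]
  [0, 1]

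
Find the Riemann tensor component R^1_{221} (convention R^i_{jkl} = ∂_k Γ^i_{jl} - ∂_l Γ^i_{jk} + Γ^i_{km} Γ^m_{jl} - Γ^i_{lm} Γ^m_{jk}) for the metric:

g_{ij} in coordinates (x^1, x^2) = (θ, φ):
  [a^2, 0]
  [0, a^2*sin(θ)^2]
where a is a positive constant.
Non-zero Christoffel symbols (Γ^k_{ij} = Γ^k_{ji}):
Γ^θ_{φ φ} = -sin(2*θ)/2
Γ^φ_{θ φ} = 1/tan(θ)
R^θ_{φ φ θ} = ∂_φ Γ^θ_{φ θ} - ∂_θ Γ^θ_{φ φ} + Γ^θ_{φ m} Γ^m_{φ θ} - Γ^θ_{θ m} Γ^m_{φ φ}
  = (0) - (-cos(2*θ)) + (-cos(θ)^2) - (0) = -sin(θ)^2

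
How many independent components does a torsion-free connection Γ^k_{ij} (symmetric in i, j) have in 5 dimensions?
Γ^k_{ij} has n choices for the upper index and n(n+1)/2 independent symmetric lower index pairs.
Total = 5 × 5×6/2 = 5 × 15 = 75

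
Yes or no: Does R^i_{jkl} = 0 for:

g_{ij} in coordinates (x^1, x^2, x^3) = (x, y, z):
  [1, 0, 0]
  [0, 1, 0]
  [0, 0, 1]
All metric components are constant, so every Christoffel symbol vanishes and R^i_{jkl} = 0.
Yes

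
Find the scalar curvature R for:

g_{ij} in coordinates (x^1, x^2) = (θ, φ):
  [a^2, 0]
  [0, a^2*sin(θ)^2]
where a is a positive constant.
Non-zero Christoffel symbols (Γ^k_{ij} = Γ^k_{ji}):
Γ^θ_{φ φ} = -sin(2*θ)/2
Γ^φ_{θ φ} = 1/tan(θ)
Ricci tensor (R_{ij} = R^k_{ikj}): R_{θθ} = 1, R_{θφ} = 0, R_{φφ} = sin(θ)^2
Inverse metric: g^{θθ} = 1/a^2, g^{φφ} = 1/(a^2*sin(θ)^2)
R = g^{ij} R_{ij} = (1/a^2)(1) + (1/(a^2*sin(θ)^2))(sin(θ)^2) = 2/a^2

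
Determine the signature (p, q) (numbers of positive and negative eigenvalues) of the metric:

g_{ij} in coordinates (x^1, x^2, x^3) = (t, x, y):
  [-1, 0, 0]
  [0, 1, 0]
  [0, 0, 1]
The metric is diagonal, so its eigenvalues are the diagonal entries: -1, 1, 1 (at a generic point, where coordinate-dependent entries are positive).
2 positive, 1 negative.
(2, 1) - Lorentzian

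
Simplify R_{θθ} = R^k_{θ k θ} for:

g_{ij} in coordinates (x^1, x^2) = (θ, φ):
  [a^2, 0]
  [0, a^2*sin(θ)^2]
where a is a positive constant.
Non-zero Christoffel symbols (Γ^k_{ij} = Γ^k_{ji}):
Γ^θ_{φ φ} = -sin(2*θ)/2
Γ^φ_{θ φ} = 1/tan(θ)
R^θ_{θ θ θ} = 0 (a repeated index in an antisymmetric pair)
R^φ_{θ φ θ} = ∂_φ Γ^φ_{θ θ} - ∂_θ Γ^φ_{θ φ} + Γ^φ_{φ m} Γ^m_{θ θ} - Γ^φ_{θ m} Γ^m_{θ φ}
  = (0) - (-1/sin(θ)^2) + (0) - (1/tan(θ)^2) = 1
R_{θθ} = R^θ_{θ θ θ} + R^φ_{θ φ θ} = (0) + (1) = 1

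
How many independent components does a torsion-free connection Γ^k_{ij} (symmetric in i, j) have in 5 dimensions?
Γ^k_{ij} has n choices for the upper index and n(n+1)/2 independent symmetric lower index pairs.
Total = 5 × 5×6/2 = 5 × 15 = 75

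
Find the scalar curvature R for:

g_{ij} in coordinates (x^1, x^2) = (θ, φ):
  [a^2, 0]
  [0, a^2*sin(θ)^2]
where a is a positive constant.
Non-zero Christoffel symbols (Γ^k_{ij} = Γ^k_{ji}):
Γ^θ_{φ φ} = -sin(2*θ)/2
Γ^φ_{θ φ} = 1/tan(θ)
Ricci tensor (R_{ij} = R^k_{ikj}): R_{θθ} = 1, R_{θφ} = 0, R_{φφ} = sin(θ)^2
Inverse metric: g^{θθ} = 1/a^2, g^{φφ} = 1/(a^2*sin(θ)^2)
R = g^{ij} R_{ij} = (1/a^2)(1) + (1/(a^2*sin(θ)^2))(sin(θ)^2) = 2/a^2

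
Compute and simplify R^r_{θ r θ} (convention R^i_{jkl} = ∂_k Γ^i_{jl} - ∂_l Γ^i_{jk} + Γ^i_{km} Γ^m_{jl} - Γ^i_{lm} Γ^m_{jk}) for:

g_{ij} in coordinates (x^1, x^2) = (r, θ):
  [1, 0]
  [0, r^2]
Non-zero Christoffel symbols (Γ^k_{ij} = Γ^k_{ji}):
Γ^r_{θ θ} = -r
Γ^θ_{r θ} = 1/r
R^r_{θ r θ} = ∂_r Γ^r_{θ θ} - ∂_θ Γ^r_{θ r} + Γ^r_{r m} Γ^m_{θ θ} - Γ^r_{θ m} Γ^m_{θ r}
  = (-1) - (0) + (0) - (-1) = 0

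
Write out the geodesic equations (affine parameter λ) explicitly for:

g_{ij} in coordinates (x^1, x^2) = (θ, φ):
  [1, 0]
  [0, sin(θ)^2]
Geodesic equation: d^2x^k/dλ^2 + Γ^k_{ij} (dx^i/dλ)(dx^j/dλ) = 0.
Non-zero Christoffel symbols:
Γ^θ_{φ φ} = -sin(2*θ)/2
Γ^φ_{θ φ} = 1/tan(θ)
Substituting (the symmetric pair Γ^k_{ij}, Γ^k_{ji} combines into a factor 2):
d^2θ/dλ^2 - (sin(2*θ)/2) (dφ/dλ)^2 = 0
d^2φ/dλ^2 + (2/tan(θ)) (dθ/dλ)(dφ/dλ) = 0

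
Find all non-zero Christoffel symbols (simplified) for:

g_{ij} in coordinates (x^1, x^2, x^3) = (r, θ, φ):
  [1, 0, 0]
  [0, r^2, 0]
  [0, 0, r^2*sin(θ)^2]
Using Γ^k_{ij} = (1/2) g^{km} (∂_i g_{mj} + ∂_j g_{mi} - ∂_m g_{ij}); the metric is diagonal, so only the m = k term contributes.
Non-zero symbols (using the symmetry Γ^k_{ij} = Γ^k_{ji}):
Γ^r_{θ θ} = (1/2) g^{rr} (∂_θ g_{rθ} + ∂_θ g_{rθ} - ∂_r g_{θθ}) = (1/2)(1)((0) + (0) - (2*r)) = -r
Γ^r_{φ φ} = (1/2) g^{rr} (∂_φ g_{rφ} + ∂_φ g_{rφ} - ∂_r g_{φφ}) = (1/2)(1)((0) + (0) - (2*r*sin(θ)^2)) = -r*sin(θ)^2
Γ^θ_{r θ} = (1/2) g^{θθ} (∂_r g_{θθ} + ∂_θ g_{θr} - ∂_θ g_{rθ}) = (1/2)(1/r^2)((2*r) + (0) - (0)) = 1/r
Γ^θ_{φ φ} = (1/2) g^{θθ} (∂_φ g_{θφ} + ∂_φ g_{θφ} - ∂_θ g_{φφ}) = (1/2)(1/r^2)((0) + (0) - (r^2*sin(2*θ))) = -sin(2*θ)/2
Γ^φ_{r φ} = (1/2) g^{φφ} (∂_r g_{φφ} + ∂_φ g_{φr} - ∂_φ g_{rφ}) = (1/2)(1/(r^2*sin(θ)^2))((2*r*sin(θ)^2) + (0) - (0)) = 1/r
Γ^φ_{θ φ} = (1/2) g^{φφ} (∂_θ g_{φφ} + ∂_φ g_{φθ} - ∂_φ g_{θφ}) = (1/2)(1/(r^2*sin(θ)^2))((r^2*sin(2*θ)) + (0) - (0)) = 1/tan(θ)
All other Christoffel symbols are zero.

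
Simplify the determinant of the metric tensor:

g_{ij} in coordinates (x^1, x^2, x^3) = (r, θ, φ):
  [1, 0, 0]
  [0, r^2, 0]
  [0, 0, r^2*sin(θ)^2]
Diagonal metric: det(g) = g_{11}·g_{22}·g_{33}
= (1)·(r^2)·(r^2*sin(θ)^2)
det(g) = r^4*sin(θ)^2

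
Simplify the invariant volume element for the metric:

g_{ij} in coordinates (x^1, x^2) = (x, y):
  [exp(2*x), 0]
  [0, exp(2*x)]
det(g) = exp(4*x)
√|det(g)| = exp(2*x)
Volume element: dV = exp(2*x) dx dy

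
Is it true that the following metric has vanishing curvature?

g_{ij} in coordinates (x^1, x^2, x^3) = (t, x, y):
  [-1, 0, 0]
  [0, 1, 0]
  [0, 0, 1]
All metric components are constant, so every Christoffel symbol vanishes and R^i_{jkl} = 0.
Yes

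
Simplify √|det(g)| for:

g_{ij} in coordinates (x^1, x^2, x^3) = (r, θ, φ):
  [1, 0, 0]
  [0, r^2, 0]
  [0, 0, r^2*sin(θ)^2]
det(g) = r^4*sin(θ)^2
√|det(g)| = r^2*sin(θ) (taking 0 < θ < π so that |sin(θ)| = sin(θ))
Volume element: dV = r^2*sin(θ) dr dθ dφ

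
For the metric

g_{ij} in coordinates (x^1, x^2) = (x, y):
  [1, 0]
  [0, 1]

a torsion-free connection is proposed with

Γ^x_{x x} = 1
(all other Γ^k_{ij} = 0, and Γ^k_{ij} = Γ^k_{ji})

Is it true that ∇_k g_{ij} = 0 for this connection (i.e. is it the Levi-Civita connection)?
Using ∇_k g_{ij} = ∂_k g_{ij} - Γ^m_{ki} g_{mj} - Γ^m_{kj} g_{im}:
∇_x g_{xx} = (0) - (1) - (1) = -2 ≠ 0
So the connection is not metric compatible (it is not the Levi-Civita connection).
No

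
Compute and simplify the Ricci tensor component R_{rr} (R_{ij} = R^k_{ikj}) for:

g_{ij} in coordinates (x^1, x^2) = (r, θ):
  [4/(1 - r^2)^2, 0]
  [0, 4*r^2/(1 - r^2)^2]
Non-zero Christoffel symbols (Γ^k_{ij} = Γ^k_{ji}):
Γ^r_{r r} = 2*r/(1 - r^2)
Γ^r_{θ θ} = (r^3 + r)/(r^2 - 1)
Γ^θ_{r θ} = (-r^2 - 1)/(r^3 - r)
R^r_{r r r} = 0 (a repeated index in an antisymmetric pair)
R^θ_{r θ r} = ∂_θ Γ^θ_{r r} - ∂_r Γ^θ_{r θ} + Γ^θ_{θ m} Γ^m_{r r} - Γ^θ_{r m} Γ^m_{r θ}
  = (0) - ((r^4 + 4*r^2 - 1)/(r^3 - r)^2) + (2*(r^2 + 1)/(r^2 - 1)^2) - ((r^2 + 1)^2/(r^3 - r)^2) = -4/(r^2 - 1)^2
R_{rr} = R^r_{r r r} + R^θ_{r θ r} = (0) + (-4/(r^2 - 1)^2) = -4/(r^2 - 1)^2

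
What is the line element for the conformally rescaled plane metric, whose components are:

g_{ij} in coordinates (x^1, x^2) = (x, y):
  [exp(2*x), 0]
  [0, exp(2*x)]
ds^2 = g_{ij} dx^i dx^j; only the non-zero components contribute.
ds^2 = exp(2*x) dx^2 + exp(2*x) dy^2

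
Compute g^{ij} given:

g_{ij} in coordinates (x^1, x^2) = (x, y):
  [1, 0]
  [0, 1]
The metric is diagonal, so g^{ij} is diagonal with entries 1/g_{ii}: diag(1, 1).
g^{ij}:
  [1, 0]
  [0, 1]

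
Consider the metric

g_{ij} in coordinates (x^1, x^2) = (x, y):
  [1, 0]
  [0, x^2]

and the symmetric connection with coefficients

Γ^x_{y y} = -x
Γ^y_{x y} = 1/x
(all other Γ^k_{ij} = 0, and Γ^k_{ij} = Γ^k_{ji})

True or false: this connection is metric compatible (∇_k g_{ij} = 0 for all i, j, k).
Using ∇_k g_{ij} = ∂_k g_{ij} - Γ^m_{ki} g_{mj} - Γ^m_{kj} g_{im}:
e.g. ∇_x g_{yy} = (2*x) - (x) - (x) = 0
Every component ∇_k g_{ij} vanishes: the connection is metric compatible.
True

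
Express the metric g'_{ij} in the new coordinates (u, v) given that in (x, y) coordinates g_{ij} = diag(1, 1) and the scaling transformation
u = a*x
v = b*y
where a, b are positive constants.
Invert the transformation: x = u/a, y = v/b
g'_{ij} = (∂x^k/∂x'^i)(∂x^l/∂x'^j) g_{kl}; with g_{kl} = δ_{kl} this is Σ_k (∂x^k/∂x'^i)(∂x^k/∂x'^j).
Jacobian: ∂x/∂u = 1/a, ∂x/∂v = 0, ∂y/∂u = 0, ∂y/∂v = 1/b
g'_{uu} = (1/a)(1/a) + (0)(0) = 1/a^2
g'_{uv} = (1/a)(0) + (0)(1/b) = 0
g'_{vv} = (0)(0) + (1/b)(1/b) = 1/b^2
g'_{ij} = diag(1/a^2, 1/b^2)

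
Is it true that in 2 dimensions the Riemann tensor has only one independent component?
The number of independent components is n^2(n^2-1)/12 = 4·3/12 = 1 for n = 2 (e.g. R_{1212}).
Yes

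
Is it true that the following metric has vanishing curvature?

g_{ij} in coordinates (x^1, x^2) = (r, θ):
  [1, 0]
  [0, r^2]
Non-zero Christoffel symbols:
Γ^r_{θ θ} = -r
Γ^θ_{r θ} = 1/r
Ricci tensor: R_{rr} = 0, R_{rθ} = 0, R_{θθ} = 0
All R_{ij} vanish; in 2 dimensions the Riemann tensor is fully determined by the Ricci tensor, so R^i_{jkl} = 0: the metric is flat (curvilinear coordinates on flat space).
Yes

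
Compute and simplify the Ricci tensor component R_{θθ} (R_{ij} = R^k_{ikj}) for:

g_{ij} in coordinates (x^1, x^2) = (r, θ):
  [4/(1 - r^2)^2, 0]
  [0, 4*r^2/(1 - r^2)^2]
Non-zero Christoffel symbols (Γ^k_{ij} = Γ^k_{ji}):
Γ^r_{r r} = 2*r/(1 - r^2)
Γ^r_{θ θ} = (r^3 + r)/(r^2 - 1)
Γ^θ_{r θ} = (-r^2 - 1)/(r^3 - r)
R^r_{θ r θ} = ∂_r Γ^r_{θ θ} - ∂_θ Γ^r_{θ r} + Γ^r_{r m} Γ^m_{θ θ} - Γ^r_{θ m} Γ^m_{θ r}
  = ((r^4 - 4*r^2 - 1)/(r^2 - 1)^2) - (0) + (-2*r^2*(r^2 + 1)/(r^2 - 1)^2) - (-(r^2 + 1)^2/(r^2 - 1)^2) = -4*r^2/(r^2 - 1)^2
R^θ_{θ θ θ} = 0 (a repeated index in an antisymmetric pair)
R_{θθ} = R^r_{θ r θ} + R^θ_{θ θ θ} = (-4*r^2/(r^2 - 1)^2) + (0) = -4*r^2/(r^2 - 1)^2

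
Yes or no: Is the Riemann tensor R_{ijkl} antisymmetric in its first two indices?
R_{ijkl} = -R_{jikl} (follows from metric compatibility).
Yes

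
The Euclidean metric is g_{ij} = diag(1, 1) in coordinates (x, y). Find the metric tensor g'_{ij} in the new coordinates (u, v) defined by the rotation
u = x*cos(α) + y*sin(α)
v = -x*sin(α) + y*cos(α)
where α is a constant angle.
Invert the transformation: x = u*cos(α) - v*sin(α), y = u*sin(α) + v*cos(α)
g'_{ij} = (∂x^k/∂x'^i)(∂x^l/∂x'^j) g_{kl}; with g_{kl} = δ_{kl} this is Σ_k (∂x^k/∂x'^i)(∂x^k/∂x'^j).
Jacobian: ∂x/∂u = cos(α), ∂x/∂v = -sin(α), ∂y/∂u = sin(α), ∂y/∂v = cos(α)
g'_{uu} = (cos(α))(cos(α)) + (sin(α))(sin(α)) = 1
g'_{uv} = (cos(α))(-sin(α)) + (sin(α))(cos(α)) = 0
g'_{vv} = (-sin(α))(-sin(α)) + (cos(α))(cos(α)) = 1
g'_{ij} = diag(1, 1)
The Euclidean metric is invariant under rotations.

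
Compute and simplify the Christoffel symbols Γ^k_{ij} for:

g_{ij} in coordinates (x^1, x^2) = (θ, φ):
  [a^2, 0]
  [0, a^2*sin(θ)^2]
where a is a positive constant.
Using Γ^k_{ij} = (1/2) g^{km} (∂_i g_{mj} + ∂_j g_{mi} - ∂_m g_{ij}); the metric is diagonal, so only the m = k term contributes.
Non-zero symbols (using the symmetry Γ^k_{ij} = Γ^k_{ji}):
Γ^θ_{φ φ} = (1/2) g^{θθ} (∂_φ g_{θφ} + ∂_φ g_{θφ} - ∂_θ g_{φφ}) = (1/2)(1/a^2)((0) + (0) - (a^2*sin(2*θ))) = -sin(2*θ)/2
Γ^φ_{θ φ} = (1/2) g^{φφ} (∂_θ g_{φφ} + ∂_φ g_{φθ} - ∂_φ g_{θφ}) = (1/2)(1/(a^2*sin(θ)^2))((a^2*sin(2*θ)) + (0) - (0)) = 1/tan(θ)
All other Christoffel symbols are zero.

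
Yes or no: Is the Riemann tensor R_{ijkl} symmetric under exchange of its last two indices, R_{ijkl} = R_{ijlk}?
It is antisymmetric in the last pair: R_{ijkl} = -R_{ijlk}.
No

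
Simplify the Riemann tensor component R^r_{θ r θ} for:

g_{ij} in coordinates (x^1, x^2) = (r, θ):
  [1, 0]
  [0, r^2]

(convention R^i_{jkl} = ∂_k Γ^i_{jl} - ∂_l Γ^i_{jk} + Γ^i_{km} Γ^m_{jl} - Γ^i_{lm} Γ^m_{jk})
Non-zero Christoffel symbols (Γ^k_{ij} = Γ^k_{ji}):
Γ^r_{θ θ} = -r
Γ^θ_{r θ} = 1/r
R^r_{θ r θ} = ∂_r Γ^r_{θ θ} - ∂_θ Γ^r_{θ r} + Γ^r_{r m} Γ^m_{θ θ} - Γ^r_{θ m} Γ^m_{θ r}
  = (-1) - (0) + (0) - (-1) = 0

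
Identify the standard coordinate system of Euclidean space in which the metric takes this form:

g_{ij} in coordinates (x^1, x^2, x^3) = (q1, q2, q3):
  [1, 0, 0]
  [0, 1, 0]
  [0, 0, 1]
All components are constant and the metric is the identity, i.e. orthonormal rectilinear coordinates.
Cartesian (3D) coordinates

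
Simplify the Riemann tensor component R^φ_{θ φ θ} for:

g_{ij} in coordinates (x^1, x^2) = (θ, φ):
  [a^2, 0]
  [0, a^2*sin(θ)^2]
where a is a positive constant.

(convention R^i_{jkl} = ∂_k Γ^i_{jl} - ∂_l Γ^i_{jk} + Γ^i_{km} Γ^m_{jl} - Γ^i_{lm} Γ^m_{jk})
Non-zero Christoffel symbols (Γ^k_{ij} = Γ^k_{ji}):
Γ^θ_{φ φ} = -sin(2*θ)/2
Γ^φ_{θ φ} = 1/tan(θ)
R^φ_{θ φ θ} = ∂_φ Γ^φ_{θ θ} - ∂_θ Γ^φ_{θ φ} + Γ^φ_{φ m} Γ^m_{θ θ} - Γ^φ_{θ m} Γ^m_{θ φ}
  = (0) - (-1/sin(θ)^2) + (0) - (1/tan(θ)^2) = 1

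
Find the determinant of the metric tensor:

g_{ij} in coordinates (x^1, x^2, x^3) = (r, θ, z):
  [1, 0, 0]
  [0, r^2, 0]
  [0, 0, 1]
Diagonal metric: det(g) = g_{11}·g_{22}·g_{33}
= (1)·(r^2)·(1)
det(g) = r^2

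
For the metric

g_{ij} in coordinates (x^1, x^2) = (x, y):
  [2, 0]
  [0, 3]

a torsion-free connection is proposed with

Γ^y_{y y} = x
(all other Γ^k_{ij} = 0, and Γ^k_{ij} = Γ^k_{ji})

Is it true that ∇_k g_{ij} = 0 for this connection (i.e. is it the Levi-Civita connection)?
Using ∇_k g_{ij} = ∂_k g_{ij} - Γ^m_{ki} g_{mj} - Γ^m_{kj} g_{im}:
∇_y g_{yy} = (0) - (3*x) - (3*x) = -6*x ≠ 0
So the connection is not metric compatible (it is not the Levi-Civita connection).
No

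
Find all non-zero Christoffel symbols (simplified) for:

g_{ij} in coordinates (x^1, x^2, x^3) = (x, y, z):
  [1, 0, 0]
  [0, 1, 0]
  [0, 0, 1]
Using Γ^k_{ij} = (1/2) g^{km} (∂_i g_{mj} + ∂_j g_{mi} - ∂_m g_{ij}); the metric is diagonal, so only the m = k term contributes.
Every metric component is constant, so all ∂_m g_{ij} = 0 and every Christoffel symbol vanishes.
All Christoffel symbols are zero.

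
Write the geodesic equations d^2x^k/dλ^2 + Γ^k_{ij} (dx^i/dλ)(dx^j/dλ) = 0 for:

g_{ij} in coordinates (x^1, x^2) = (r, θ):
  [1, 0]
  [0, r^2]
Geodesic equation: d^2x^k/dλ^2 + Γ^k_{ij} (dx^i/dλ)(dx^j/dλ) = 0.
Non-zero Christoffel symbols:
Γ^r_{θ θ} = -r
Γ^θ_{r θ} = 1/r
Substituting (the symmetric pair Γ^k_{ij}, Γ^k_{ji} combines into a factor 2):
d^2r/dλ^2 - r (dθ/dλ)^2 = 0
d^2θ/dλ^2 + (2/r) (dr/dλ)(dθ/dλ) = 0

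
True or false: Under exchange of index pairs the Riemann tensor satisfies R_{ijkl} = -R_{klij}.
The pair-exchange symmetry has a plus sign: R_{ijkl} = +R_{klij}.
False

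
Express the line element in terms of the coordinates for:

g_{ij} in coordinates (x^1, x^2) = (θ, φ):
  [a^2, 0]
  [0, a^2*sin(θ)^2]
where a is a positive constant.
ds^2 = g_{ij} dx^i dx^j; only the non-zero components contribute.
ds^2 = a^2 dθ^2 + a^2*sin(θ)^2 dφ^2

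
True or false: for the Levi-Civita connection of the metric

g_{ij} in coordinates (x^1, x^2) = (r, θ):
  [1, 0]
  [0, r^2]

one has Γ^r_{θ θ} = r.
Γ^r_{θ θ} = (1/2) g^{rr} (∂_θ g_{rθ} + ∂_θ g_{rθ} - ∂_r g_{θθ}) = (1/2)(1)((0) + (0) - (2*r)) = -r
This differs from the proposed value r.
False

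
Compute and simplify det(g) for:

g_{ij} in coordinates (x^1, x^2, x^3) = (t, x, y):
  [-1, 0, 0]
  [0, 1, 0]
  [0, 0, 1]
Diagonal metric: det(g) = g_{11}·g_{22}·g_{33}
= (-1)·(1)·(1)
det(g) = -1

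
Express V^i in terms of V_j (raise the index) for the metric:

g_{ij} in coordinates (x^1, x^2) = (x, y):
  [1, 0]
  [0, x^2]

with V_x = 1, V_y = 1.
Inverse metric (diagonal): g^{xx} = 1, g^{yy} = 1/x^2
V^i = g^{ij} V_j:
V^x = (1)(1) + (0)(1) = 1
V^y = (0)(1) + (1/x^2)(1) = 1/x^2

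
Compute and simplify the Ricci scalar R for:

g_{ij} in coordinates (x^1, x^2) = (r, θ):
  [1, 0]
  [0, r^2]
Non-zero Christoffel symbols (Γ^k_{ij} = Γ^k_{ji}):
Γ^r_{θ θ} = -r
Γ^θ_{r θ} = 1/r
Ricci tensor (R_{ij} = R^k_{ikj}): R_{rr} = 0, R_{rθ} = 0, R_{θθ} = 0
Inverse metric: g^{rr} = 1, g^{θθ} = 1/r^2
R = g^{ij} R_{ij} = (1)(0) + (1/r^2)(0) = 0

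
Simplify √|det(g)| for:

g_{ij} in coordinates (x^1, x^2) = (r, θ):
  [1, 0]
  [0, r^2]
det(g) = r^2
√|det(g)| = r
Volume element: dV = r dr dθ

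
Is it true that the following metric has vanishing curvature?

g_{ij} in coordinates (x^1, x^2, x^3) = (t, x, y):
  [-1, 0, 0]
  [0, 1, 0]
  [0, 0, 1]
All metric components are constant, so every Christoffel symbol vanishes and R^i_{jkl} = 0.
Yes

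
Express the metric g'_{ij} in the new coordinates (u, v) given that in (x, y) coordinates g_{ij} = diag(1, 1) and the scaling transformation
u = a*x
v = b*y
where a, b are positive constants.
Invert the transformation: x = u/a, y = v/b
g'_{ij} = (∂x^k/∂x'^i)(∂x^l/∂x'^j) g_{kl}; with g_{kl} = δ_{kl} this is Σ_k (∂x^k/∂x'^i)(∂x^k/∂x'^j).
Jacobian: ∂x/∂u = 1/a, ∂x/∂v = 0, ∂y/∂u = 0, ∂y/∂v = 1/b
g'_{uu} = (1/a)(1/a) + (0)(0) = 1/a^2
g'_{uv} = (1/a)(0) + (0)(1/b) = 0
g'_{vv} = (0)(0) + (1/b)(1/b) = 1/b^2
g'_{ij} = diag(1/a^2, 1/b^2)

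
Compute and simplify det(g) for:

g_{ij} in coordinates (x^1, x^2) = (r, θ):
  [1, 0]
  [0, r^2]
For a 2×2 metric: det(g) = g_{11}·g_{22} - g_{12}·g_{21}
= (1)·(r^2) - (0)·(0)
= r^2 - 0
det(g) = r^2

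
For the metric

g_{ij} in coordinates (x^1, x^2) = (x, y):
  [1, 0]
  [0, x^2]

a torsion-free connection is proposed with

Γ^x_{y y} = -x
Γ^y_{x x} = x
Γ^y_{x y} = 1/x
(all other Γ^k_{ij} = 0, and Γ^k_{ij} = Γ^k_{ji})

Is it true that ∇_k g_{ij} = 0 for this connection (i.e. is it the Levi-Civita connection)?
Using ∇_k g_{ij} = ∂_k g_{ij} - Γ^m_{ki} g_{mj} - Γ^m_{kj} g_{im}:
∇_x g_{xy} = (0) - (x^3) - (0) = -x^3 ≠ 0
So the connection is not metric compatible (it is not the Levi-Civita connection).
No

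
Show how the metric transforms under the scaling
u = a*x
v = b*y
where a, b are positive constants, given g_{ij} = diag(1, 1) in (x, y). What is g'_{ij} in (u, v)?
Invert the transformation: x = u/a, y = v/b
g'_{ij} = (∂x^k/∂x'^i)(∂x^l/∂x'^j) g_{kl}; with g_{kl} = δ_{kl} this is Σ_k (∂x^k/∂x'^i)(∂x^k/∂x'^j).
Jacobian: ∂x/∂u = 1/a, ∂x/∂v = 0, ∂y/∂u = 0, ∂y/∂v = 1/b
g'_{uu} = (1/a)(1/a) + (0)(0) = 1/a^2
g'_{uv} = (1/a)(0) + (0)(1/b) = 0
g'_{vv} = (0)(0) + (1/b)(1/b) = 1/b^2
g'_{ij} = diag(1/a^2, 1/b^2)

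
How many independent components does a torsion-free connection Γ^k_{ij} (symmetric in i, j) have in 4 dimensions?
Γ^k_{ij} has n choices for the upper index and n(n+1)/2 independent symmetric lower index pairs.
Total = 4 × 4×5/2 = 4 × 10 = 40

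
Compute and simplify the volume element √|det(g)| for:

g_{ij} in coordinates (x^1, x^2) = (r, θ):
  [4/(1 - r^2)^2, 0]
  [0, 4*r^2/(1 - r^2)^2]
det(g) = 16*r^2/(1 - r^2)^4
√|det(g)| = 4*r/(r^2 - 1)^2
Volume element: dV = 4*r/(r^2 - 1)^2 dr dθ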